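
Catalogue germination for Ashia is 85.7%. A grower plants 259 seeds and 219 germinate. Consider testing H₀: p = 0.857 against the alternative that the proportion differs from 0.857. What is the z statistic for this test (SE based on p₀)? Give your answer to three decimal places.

z = -0.526

p̂ = 219/259 ≈ 0.84556.
SE = √(p₀(1−p₀)/n) = √(0.12255/259) = 0.02175.
z = (0.84556 − 0.857)/0.02175 = -0.01144/0.02175 = -0.526.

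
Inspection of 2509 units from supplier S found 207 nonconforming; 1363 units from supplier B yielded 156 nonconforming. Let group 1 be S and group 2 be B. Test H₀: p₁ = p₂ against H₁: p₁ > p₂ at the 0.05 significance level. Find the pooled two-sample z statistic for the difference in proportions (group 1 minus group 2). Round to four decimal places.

p̂₁ = 207/2509 ≈ 0.0825030, p̂₂ = 156/1363 ≈ 0.1144534.
Pooled p̂ = (207+156)/(2509+1363) = 363/3872 = 0.0937500.
SE = √(0.0849609 × 0.00113224) = 0.0098080.
z = (0.0825030 − 0.1144534)/0.0098080 = -0.0319504/0.0098080 = -3.2576.
p-value = P(Z > -3.258) ≈ 0.9994. With α = 0.05, fail to reject H₀.

z = -3.2576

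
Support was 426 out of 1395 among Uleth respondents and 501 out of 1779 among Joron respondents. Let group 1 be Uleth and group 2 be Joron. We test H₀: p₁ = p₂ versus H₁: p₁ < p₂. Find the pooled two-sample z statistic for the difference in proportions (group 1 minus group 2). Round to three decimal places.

p̂₁ = 426/1395 = 0.30538, p̂₂ = 501/1779 = 0.28162.
Pooled p̂ = (426+501)/(1395+1779) = 927/3174 = 0.29206.
SE = √(p̂(1−p̂)(1/n₁+1/n₂)) = √(0.29206·0.70794·0.00127896) = √(0.000264439) = 0.01626.
z = (0.30538 − 0.28162)/0.01626 = 0.02376/0.01626 = 1.461.
p-value = P(Z < 1.461) ≈ 0.9280.

z = 1.461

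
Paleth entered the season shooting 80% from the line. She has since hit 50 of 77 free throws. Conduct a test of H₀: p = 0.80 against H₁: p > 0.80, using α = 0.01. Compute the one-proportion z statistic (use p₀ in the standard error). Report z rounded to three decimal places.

z = -3.305

p̂ = 50/77 = 0.64935.
Under H₀, SE = √(0.8·0.2/77) = √(0.00207792) = 0.04558.
z = (0.64935 − 0.8)/0.04558 = -0.15065/0.04558 = -3.305.
p-value = P(Z > -3.305) ≈ 0.9995. With α = 0.01, fail to reject H₀.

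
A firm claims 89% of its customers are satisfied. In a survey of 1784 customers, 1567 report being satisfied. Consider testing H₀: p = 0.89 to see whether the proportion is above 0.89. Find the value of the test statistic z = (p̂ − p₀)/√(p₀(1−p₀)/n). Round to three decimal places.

p̂ = 1567/1784 = 0.87836.
Under H₀, SE = √(0.89·0.11/1784) = √(5.48767e-05) = 0.00741.
z = (0.87836 − 0.89)/0.00741 = -0.01164/0.00741 = -1.571.

z = -1.571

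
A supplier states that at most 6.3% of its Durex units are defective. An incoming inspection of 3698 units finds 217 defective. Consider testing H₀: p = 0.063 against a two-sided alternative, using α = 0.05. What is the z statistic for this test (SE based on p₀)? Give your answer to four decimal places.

z = -1.0812

p̂ = 217/3698 = 0.05868037.
Under H₀, SE = √(0.063·0.937/3698) = √(1.5963e-05) = 0.00399537.
z = (0.05868037 − 0.063)/0.00399537 = -0.00431963/0.00399537 = -1.0812.
p-value = 2·P(Z > 1.081) ≈ 0.2796. With α = 0.05, fail to reject H₀.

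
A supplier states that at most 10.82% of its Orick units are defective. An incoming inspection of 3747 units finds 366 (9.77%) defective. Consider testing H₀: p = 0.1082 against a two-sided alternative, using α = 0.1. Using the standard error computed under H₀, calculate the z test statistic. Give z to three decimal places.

p̂ = 366/3747 ≈ 0.097678.
Standard error under H₀: √(0.1082×0.8918/3747) = 0.005075.
z = (0.097678 − 0.1082)/0.005075 = -0.010522/0.005075 = -2.073.
p-value = 2·P(Z > 2.073) ≈ 0.0381; since p < α = 0.1, reject H₀.

z = -2.073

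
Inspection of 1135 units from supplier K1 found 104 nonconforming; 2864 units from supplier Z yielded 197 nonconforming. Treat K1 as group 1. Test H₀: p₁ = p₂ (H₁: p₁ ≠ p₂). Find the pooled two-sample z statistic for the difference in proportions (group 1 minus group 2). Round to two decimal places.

z = 2.47

p̂₁ = 104/1135 = 0.09163, p̂₂ = 197/2864 = 0.06878.
Pooled p̂ = (104+197)/(1135+2864) = 301/3999 = 0.07527.
SE = √(p̂(1−p̂)(1/n₁+1/n₂)) = √(0.07527·0.92473·0.00123022) = √(8.56275e-05) = 0.00925.
z = (0.09163 − 0.06878)/0.00925 = 0.02285/0.00925 = 2.47.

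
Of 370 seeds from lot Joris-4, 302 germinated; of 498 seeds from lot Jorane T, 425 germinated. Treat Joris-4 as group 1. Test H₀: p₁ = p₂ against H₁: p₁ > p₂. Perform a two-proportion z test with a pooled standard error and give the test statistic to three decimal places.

p̂₁ = 302/370 ≈ 0.81622, p̂₂ = 425/498 ≈ 0.85341.
Pooled p̂ = (302+425)/(370+498) = 727/868 = 0.83756.
SE = √(0.136055 × 0.00471073) = 0.02532.
z = (0.81622 − 0.85341)/0.02532 = -0.03719/0.02532 = -1.469.
p-value = P(Z > -1.469) ≈ 0.9291.

z = -1.469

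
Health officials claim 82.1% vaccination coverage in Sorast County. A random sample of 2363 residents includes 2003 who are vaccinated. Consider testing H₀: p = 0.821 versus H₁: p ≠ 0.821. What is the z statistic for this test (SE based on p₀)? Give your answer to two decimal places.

z = 3.38

p̂ = 2003/2363 = 0.8477.
Under H₀, SE = √(0.821·0.179/2363) = √(6.21917e-05) = 0.0079.
z = (0.8477 − 0.821)/0.0079 = 0.0267/0.0079 = 3.38.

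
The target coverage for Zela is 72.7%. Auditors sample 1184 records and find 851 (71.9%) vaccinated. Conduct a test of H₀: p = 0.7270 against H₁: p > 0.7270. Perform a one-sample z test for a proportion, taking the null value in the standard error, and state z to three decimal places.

p̂ = 851/1184 ≈ 0.71875.
Standard error under H₀: √(0.727×0.273/1184) = 0.01295.
z = (0.71875 − 0.727)/0.01295 = -0.00825/0.01295 = -0.637.
p-value = P(Z > -0.637) ≈ 0.7380.

z = -0.637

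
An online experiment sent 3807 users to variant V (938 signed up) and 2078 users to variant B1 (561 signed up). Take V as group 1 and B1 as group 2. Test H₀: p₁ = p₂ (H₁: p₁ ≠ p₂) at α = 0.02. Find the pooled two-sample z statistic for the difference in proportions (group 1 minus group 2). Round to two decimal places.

z = -1.98

p̂₁ = 938/3807 = 0.2464, p̂₂ = 561/2078 = 0.2700.
Pooled p̂ = (938+561)/(3807+2078) = 1499/5885 = 0.2547.
SE = √(p̂(1−p̂)(1/n₁+1/n₂)) = √(0.2547·0.7453·0.000743906) = √(0.00014122) = 0.0119.
z = (0.2464 − 0.2700)/0.0119 = -0.0236/0.0119 = -1.98.
p-value = 2·P(Z > 1.984) ≈ 0.0472; since p > α = 0.02, fail to reject H₀.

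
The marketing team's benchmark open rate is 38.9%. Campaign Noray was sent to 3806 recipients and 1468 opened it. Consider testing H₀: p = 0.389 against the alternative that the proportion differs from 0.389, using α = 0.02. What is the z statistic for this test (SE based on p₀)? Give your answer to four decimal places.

z = -0.4167

p̂ = 1468/3806 ≈ 0.385707.
Under H₀, SE = √(0.389·0.611/3806) = √(6.24485e-05) = 0.007902.
z = (0.385707 − 0.389)/0.007902 = -0.003293/0.007902 = -0.4167.
Two-sided p-value ≈ 2·Φ(−0.417) = 0.6769; since p > α = 0.02, fail to reject H₀.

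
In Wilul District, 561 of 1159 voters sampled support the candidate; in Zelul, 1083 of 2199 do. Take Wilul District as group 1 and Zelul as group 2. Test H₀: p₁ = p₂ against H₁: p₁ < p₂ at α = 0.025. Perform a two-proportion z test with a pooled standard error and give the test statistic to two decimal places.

z = -0.47

p̂₁ = 561/1159 ≈ 0.4840, p̂₂ = 1083/2199 ≈ 0.4925.
Pooled p̂ = (561+1083)/(1159+2199) = 1644/3358 = 0.4896.
SE = √(0.249891 × 0.00131756) = 0.0181.
z = (0.4840 − 0.4925)/0.0181 = -0.0085/0.0181 = -0.47.
p-value = P(Z < -0.466) ≈ 0.3205, so at α = 0.025 we fail to reject H₀.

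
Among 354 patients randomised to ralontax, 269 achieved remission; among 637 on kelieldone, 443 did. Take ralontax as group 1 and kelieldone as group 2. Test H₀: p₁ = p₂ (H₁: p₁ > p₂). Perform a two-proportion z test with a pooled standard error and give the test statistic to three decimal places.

z = 2.161

p̂₁ = 269/354 = 0.759887, p̂₂ = 443/637 = 0.695447.
Pooled p̂ = (269+443)/(354+637) = 712/991 = 0.718466.
SE = √(p̂(1−p̂)(1/n₁+1/n₂)) = √(0.718466·0.281534·0.00439472) = √(0.000888931) = 0.029815.
z = (0.759887 − 0.695447)/0.029815 = 0.064440/0.029815 = 2.161.
p-value = P(Z > 2.161) ≈ 0.0153.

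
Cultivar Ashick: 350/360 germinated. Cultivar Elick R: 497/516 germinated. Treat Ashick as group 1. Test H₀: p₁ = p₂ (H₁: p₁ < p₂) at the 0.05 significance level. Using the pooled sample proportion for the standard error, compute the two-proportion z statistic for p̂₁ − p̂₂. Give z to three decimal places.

p̂₁ = 350/360 ≈ 0.97222, p̂₂ = 497/516 ≈ 0.96318.
Pooled p̂ = (350+497)/(360+516) = 847/876 = 0.96689.
SE = √(0.0320091 × 0.00471576) = 0.01229.
z = (0.97222 − 0.96318)/0.01229 = 0.00904/0.01229 = 0.736.
p-value = P(Z < 0.736) ≈ 0.7692. With α = 0.05, fail to reject H₀.

z = 0.736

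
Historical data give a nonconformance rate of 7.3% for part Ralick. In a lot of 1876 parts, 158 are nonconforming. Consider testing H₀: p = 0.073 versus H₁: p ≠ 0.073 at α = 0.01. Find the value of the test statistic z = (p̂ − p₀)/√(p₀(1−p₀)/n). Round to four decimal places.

z = 1.8684

p̂ = 158/1876 ≈ 0.0842217.
Standard error under H₀: √(0.073×0.927/1876) = 0.0060060.
z = (0.0842217 − 0.073)/0.0060060 = 0.0112217/0.0060060 = 1.8684.
Two-sided p-value ≈ 2·Φ(−1.868) = 0.0617; since p > α = 0.01, fail to reject H₀.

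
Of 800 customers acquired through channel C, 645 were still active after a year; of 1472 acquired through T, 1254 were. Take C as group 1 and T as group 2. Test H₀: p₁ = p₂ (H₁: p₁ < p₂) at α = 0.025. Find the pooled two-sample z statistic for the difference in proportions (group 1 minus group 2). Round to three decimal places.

p̂₁ = 645/800 = 0.80625, p̂₂ = 1254/1472 = 0.85190.
Pooled p̂ = (645+1254)/(800+1472) = 1899/2272 = 0.83583.
SE = √(p̂(1−p̂)(1/n₁+1/n₂)) = √(0.83583·0.16417·0.00192935) = √(0.000264745) = 0.01627.
z = (0.80625 − 0.85190)/0.01627 = -0.04565/0.01627 = -2.806.
p-value = P(Z < -2.806) ≈ 0.0025. With α = 0.025, reject H₀.

z = -2.806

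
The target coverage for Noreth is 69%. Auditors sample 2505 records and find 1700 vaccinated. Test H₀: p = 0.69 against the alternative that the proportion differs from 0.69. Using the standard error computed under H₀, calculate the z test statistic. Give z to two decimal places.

p̂ = 1700/2505 ≈ 0.67864.
Standard error under H₀: √(0.69×0.31/2505) = 0.00924.
z = (0.67864 − 0.69)/0.00924 = -0.01136/0.00924 = -1.23.
Two-sided p-value ≈ 2·Φ(−1.229) = 0.2190.

z = -1.23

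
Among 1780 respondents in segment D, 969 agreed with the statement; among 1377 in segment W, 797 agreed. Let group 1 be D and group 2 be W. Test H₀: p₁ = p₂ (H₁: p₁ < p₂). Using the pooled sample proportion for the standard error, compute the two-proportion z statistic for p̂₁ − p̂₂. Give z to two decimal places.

z = -1.93

p̂₁ = 969/1780 = 0.5444, p̂₂ = 797/1377 = 0.5788.
Pooled p̂ = (969+797)/(1780+1377) = 1766/3157 = 0.5594.
SE = √(p̂(1−p̂)(1/n₁+1/n₂)) = √(0.5594·0.4406·0.00128801) = √(0.00031746) = 0.0178.
z = (0.5444 − 0.5788)/0.0178 = -0.0344/0.0178 = -1.93.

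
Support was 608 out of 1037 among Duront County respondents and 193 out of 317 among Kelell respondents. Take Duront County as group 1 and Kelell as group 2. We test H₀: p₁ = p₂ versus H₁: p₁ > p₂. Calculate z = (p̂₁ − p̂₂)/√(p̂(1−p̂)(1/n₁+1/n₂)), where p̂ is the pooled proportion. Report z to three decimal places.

z = -0.714

p̂₁ = 608/1037 ≈ 0.58631, p̂₂ = 193/317 ≈ 0.60883.
Pooled p̂ = (608+193)/(1037+317) = 801/1354 = 0.59158.
SE = √(p̂(1−p̂)(1/n₁+1/n₂)) = √(0.59158·0.40842·0.00411889) = √(0.000995178) = 0.03155.
z = (0.58631 − 0.60883)/0.03155 = -0.02252/0.03155 = -0.714.
p-value = P(Z > -0.714) ≈ 0.7624.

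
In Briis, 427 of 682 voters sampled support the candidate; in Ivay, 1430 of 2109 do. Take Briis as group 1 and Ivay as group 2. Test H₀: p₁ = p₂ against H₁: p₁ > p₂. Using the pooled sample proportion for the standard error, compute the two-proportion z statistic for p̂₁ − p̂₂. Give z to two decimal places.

p̂₁ = 427/682 = 0.6261, p̂₂ = 1430/2109 = 0.6780.
Pooled p̂ = (427+1430)/(682+2109) = 1857/2791 = 0.6654.
SE = √(p̂(1−p̂)(1/n₁+1/n₂)) = √(0.6654·0.3346·0.00194043) = √(0.000432054) = 0.0208.
z = (0.6261 − 0.6780)/0.0208 = -0.0519/0.0208 = -2.50.

z = -2.50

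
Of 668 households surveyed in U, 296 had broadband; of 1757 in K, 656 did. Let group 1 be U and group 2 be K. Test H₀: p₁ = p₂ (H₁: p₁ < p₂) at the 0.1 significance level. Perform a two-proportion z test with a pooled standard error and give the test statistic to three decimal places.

z = 3.142

p̂₁ = 296/668 ≈ 0.44311, p̂₂ = 656/1757 ≈ 0.37336.
Pooled p̂ = (296+656)/(668+1757) = 952/2425 = 0.39258.
SE = √(p̂(1−p̂)(1/n₁+1/n₂)) = √(0.39258·0.60742·0.00206616) = √(0.000492697) = 0.02220.
z = (0.44311 − 0.37336)/0.02220 = 0.06975/0.02220 = 3.142.
p-value = P(Z < 3.142) ≈ 0.9992; since p > α = 0.1, fail to reject H₀.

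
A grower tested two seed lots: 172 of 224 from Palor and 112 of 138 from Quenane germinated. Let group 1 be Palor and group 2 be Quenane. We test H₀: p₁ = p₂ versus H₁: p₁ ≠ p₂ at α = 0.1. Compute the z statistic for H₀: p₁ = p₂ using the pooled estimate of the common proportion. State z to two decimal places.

z = -0.98

p̂₁ = 172/224 ≈ 0.7679, p̂₂ = 112/138 ≈ 0.8116.
Pooled p̂ = (172+112)/(224+138) = 284/362 = 0.7845.
SE = √(0.169042 × 0.0117107) = 0.0445.
z = (0.7679 − 0.8116)/0.0445 = -0.0437/0.0445 = -0.98.
Two-sided p-value ≈ 2·Φ(−0.983) = 0.3256. With α = 0.1, fail to reject H₀.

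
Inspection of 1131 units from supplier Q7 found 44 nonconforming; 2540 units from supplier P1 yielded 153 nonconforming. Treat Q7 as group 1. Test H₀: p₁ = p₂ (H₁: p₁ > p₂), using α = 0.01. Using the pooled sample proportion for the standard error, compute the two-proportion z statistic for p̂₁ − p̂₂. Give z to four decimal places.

p̂₁ = 44/1131 = 0.0389036, p̂₂ = 153/2540 = 0.0602362.
Pooled p̂ = (44+153)/(1131+2540) = 197/3671 = 0.0536639.
SE = √(0.050784 × 0.00127787) = 0.0080558.
z = (0.0389036 − 0.0602362)/0.0080558 = -0.0213326/0.0080558 = -2.6481.
p-value = P(Z > -2.648) ≈ 0.9960, so at α = 0.01 we fail to reject H₀.

z = -2.6481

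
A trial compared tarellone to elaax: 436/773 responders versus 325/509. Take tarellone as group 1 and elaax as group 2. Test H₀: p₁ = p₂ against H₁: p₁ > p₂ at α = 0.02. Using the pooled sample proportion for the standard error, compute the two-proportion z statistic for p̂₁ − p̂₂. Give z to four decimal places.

p̂₁ = 436/773 ≈ 0.5640362, p̂₂ = 325/509 ≈ 0.6385069.
Pooled p̂ = (436+325)/(773+509) = 761/1282 = 0.5936037.
SE = √(p̂(1−p̂)(1/n₁+1/n₂)) = √(0.5936037·0.4063963·0.0032583) = √(0.000786026) = 0.0280362.
z = (0.5640362 − 0.6385069)/0.0280362 = -0.0744707/0.0280362 = -2.6562.
p-value = P(Z > -2.656) ≈ 0.9960; since p > α = 0.02, fail to reject H₀.

z = -2.6562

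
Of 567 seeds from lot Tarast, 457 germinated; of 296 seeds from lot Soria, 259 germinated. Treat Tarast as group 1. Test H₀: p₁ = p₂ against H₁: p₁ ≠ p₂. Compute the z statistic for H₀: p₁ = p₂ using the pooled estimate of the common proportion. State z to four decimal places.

p̂₁ = 457/567 ≈ 0.805996, p̂₂ = 259/296 ≈ 0.875000.
Pooled p̂ = (457+259)/(567+296) = 716/863 = 0.829664.
SE = √(p̂(1−p̂)(1/n₁+1/n₂)) = √(0.829664·0.170336·0.00514205) = √(0.000726683) = 0.026957.
z = (0.805996 − 0.875000)/0.026957 = -0.069004/0.026957 = -2.5598.
p-value = 2·P(Z > 2.560) ≈ 0.0105.

z = -2.5598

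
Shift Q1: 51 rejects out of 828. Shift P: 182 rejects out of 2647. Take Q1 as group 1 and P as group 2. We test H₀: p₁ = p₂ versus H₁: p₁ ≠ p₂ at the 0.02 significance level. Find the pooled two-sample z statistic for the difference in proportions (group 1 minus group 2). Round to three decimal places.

z = -0.719

p̂₁ = 51/828 ≈ 0.061594, p̂₂ = 182/2647 ≈ 0.068757.
Pooled p̂ = (51+182)/(828+2647) = 233/3475 = 0.067050.
SE = √(p̂(1−p̂)(1/n₁+1/n₂)) = √(0.067050·0.932950·0.00158552) = √(9.91813e-05) = 0.009959.
z = (0.061594 − 0.068757)/0.009959 = -0.007163/0.009959 = -0.719.
Two-sided p-value ≈ 2·Φ(−0.719) = 0.4720; since p > α = 0.02, fail to reject H₀.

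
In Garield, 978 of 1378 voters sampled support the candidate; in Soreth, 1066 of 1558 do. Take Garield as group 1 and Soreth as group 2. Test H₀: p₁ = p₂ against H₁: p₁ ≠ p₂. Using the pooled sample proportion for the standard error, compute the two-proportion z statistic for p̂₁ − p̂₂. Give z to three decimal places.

z = 1.500

p̂₁ = 978/1378 ≈ 0.70972, p̂₂ = 1066/1558 ≈ 0.68421.
Pooled p̂ = (978+1066)/(1378+1558) = 2044/2936 = 0.69619.
SE = √(0.211511 × 0.00136754) = 0.01701.
z = (0.70972 − 0.68421)/0.01701 = 0.02551/0.01701 = 1.500.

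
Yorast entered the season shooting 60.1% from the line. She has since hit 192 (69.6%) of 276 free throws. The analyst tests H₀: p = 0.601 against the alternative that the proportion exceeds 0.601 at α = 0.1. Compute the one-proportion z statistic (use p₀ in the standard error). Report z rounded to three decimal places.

p̂ = 192/276 = 0.69565.
SE = √(p₀(1−p₀)/n) = √(0.2398/276) = 0.02948.
z = (0.69565 − 0.601)/0.02948 = 0.09465/0.02948 = 3.211.
p-value = P(Z > 3.211) ≈ 0.0007; since p < α = 0.1, reject H₀.

z = 3.211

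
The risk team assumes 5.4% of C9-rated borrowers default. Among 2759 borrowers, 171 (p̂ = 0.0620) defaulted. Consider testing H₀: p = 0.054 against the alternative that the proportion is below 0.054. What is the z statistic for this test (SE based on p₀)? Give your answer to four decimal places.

z = 1.8543

p̂ = 171/2759 = 0.061979.
Standard error under H₀: √(0.054×0.946/2759) = 0.004303.
z = (0.061979 − 0.054)/0.004303 = 0.007979/0.004303 = 1.8543.
p-value = P(Z < 1.854) ≈ 0.9682.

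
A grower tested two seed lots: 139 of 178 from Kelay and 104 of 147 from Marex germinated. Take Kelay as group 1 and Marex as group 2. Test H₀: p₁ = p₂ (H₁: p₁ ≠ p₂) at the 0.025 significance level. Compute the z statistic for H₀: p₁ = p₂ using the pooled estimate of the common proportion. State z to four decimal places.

z = 1.5167

p̂₁ = 139/178 ≈ 0.780899, p̂₂ = 104/147 ≈ 0.707483.
Pooled p̂ = (139+104)/(178+147) = 243/325 = 0.747692.
SE = √(p̂(1−p̂)(1/n₁+1/n₂)) = √(0.747692·0.252308·0.0124207) = √(0.00234315) = 0.048406.
z = (0.780899 − 0.707483)/0.048406 = 0.073416/0.048406 = 1.5167.
p-value = 2·P(Z > 1.517) ≈ 0.1294; since p > α = 0.025, fail to reject H₀.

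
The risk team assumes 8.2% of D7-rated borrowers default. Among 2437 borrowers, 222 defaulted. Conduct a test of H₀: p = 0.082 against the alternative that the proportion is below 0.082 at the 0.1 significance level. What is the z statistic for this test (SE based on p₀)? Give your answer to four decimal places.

p̂ = 222/2437 = 0.091096.
Under H₀, SE = √(0.082·0.918/2437) = √(3.08888e-05) = 0.005558.
z = (0.091096 − 0.082)/0.005558 = 0.009096/0.005558 = 1.6366.
p-value = P(Z < 1.637) ≈ 0.9491. With α = 0.1, fail to reject H₀.

z = 1.6366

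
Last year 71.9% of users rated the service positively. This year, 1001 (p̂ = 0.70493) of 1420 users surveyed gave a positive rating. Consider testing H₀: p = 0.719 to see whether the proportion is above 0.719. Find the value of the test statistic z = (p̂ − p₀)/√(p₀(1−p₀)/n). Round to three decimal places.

p̂ = 1001/1420 ≈ 0.704930.
Under H₀, SE = √(0.719·0.281/1420) = √(0.000142281) = 0.011928.
z = (0.704930 − 0.719)/0.011928 = -0.014070/0.011928 = -1.180.

z = -1.180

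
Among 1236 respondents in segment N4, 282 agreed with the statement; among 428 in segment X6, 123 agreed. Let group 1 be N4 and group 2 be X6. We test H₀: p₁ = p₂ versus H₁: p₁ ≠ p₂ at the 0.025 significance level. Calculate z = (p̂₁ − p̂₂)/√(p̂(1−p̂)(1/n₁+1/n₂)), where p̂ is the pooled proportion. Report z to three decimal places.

p̂₁ = 282/1236 = 0.228155, p̂₂ = 123/428 = 0.287383.
Pooled p̂ = (282+123)/(1236+428) = 405/1664 = 0.243389.
SE = √(p̂(1−p̂)(1/n₁+1/n₂)) = √(0.243389·0.756611·0.00314551) = √(0.000579249) = 0.024068.
z = (0.228155 − 0.287383)/0.024068 = -0.059228/0.024068 = -2.461.
p-value = 2·P(Z > 2.461) ≈ 0.0139. With α = 0.025, reject H₀.

z = -2.461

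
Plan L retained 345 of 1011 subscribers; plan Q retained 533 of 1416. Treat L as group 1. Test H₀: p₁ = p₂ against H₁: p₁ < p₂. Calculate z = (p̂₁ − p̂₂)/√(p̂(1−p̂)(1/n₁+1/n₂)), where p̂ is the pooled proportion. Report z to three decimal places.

z = -1.777

p̂₁ = 345/1011 ≈ 0.341246, p̂₂ = 533/1416 ≈ 0.376412.
Pooled p̂ = (345+533)/(1011+1416) = 878/2427 = 0.361763.
SE = √(0.230891 × 0.00169533) = 0.019785.
z = (0.341246 − 0.376412)/0.019785 = -0.035166/0.019785 = -1.777.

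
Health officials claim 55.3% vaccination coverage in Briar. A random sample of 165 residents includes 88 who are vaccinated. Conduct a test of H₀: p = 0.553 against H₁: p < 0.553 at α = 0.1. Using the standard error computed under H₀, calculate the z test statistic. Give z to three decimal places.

p̂ = 88/165 ≈ 0.53333.
Standard error under H₀: √(0.553×0.447/165) = 0.03871.
z = (0.53333 − 0.553)/0.03871 = -0.01967/0.03871 = -0.508.
p-value = P(Z < -0.508) ≈ 0.3057, so at α = 0.1 we fail to reject H₀.

z = -0.508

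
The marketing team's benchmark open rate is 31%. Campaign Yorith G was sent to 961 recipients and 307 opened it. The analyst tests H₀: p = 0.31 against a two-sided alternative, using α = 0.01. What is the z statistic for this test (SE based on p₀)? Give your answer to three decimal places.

z = 0.634

p̂ = 307/961 = 0.31946.
Under H₀, SE = √(0.31·0.69/961) = √(0.000222581) = 0.01492.
z = (0.31946 − 0.31)/0.01492 = 0.00946/0.01492 = 0.634.
p-value = 2·P(Z > 0.634) ≈ 0.5261. With α = 0.01, fail to reject H₀.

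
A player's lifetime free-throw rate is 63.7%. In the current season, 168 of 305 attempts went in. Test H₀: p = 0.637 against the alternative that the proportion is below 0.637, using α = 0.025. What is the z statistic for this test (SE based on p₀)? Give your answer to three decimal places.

z = -3.130

p̂ = 168/305 ≈ 0.55082.
SE = √(p₀(1−p₀)/n) = √(0.23123/305) = 0.02753.
z = (0.55082 − 0.637)/0.02753 = -0.08618/0.02753 = -3.130.
p-value = P(Z < -3.130) ≈ 0.0009, so at α = 0.025 we reject H₀.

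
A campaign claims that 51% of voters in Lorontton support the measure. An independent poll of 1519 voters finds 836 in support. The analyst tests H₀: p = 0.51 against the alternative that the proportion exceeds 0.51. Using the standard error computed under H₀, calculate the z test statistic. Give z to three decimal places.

z = 3.147

p̂ = 836/1519 = 0.550362.
Standard error under H₀: √(0.51×0.49/1519) = 0.012826.
z = (0.550362 − 0.51)/0.012826 = 0.040362/0.012826 = 3.147.
p-value = P(Z > 3.147) ≈ 0.0008.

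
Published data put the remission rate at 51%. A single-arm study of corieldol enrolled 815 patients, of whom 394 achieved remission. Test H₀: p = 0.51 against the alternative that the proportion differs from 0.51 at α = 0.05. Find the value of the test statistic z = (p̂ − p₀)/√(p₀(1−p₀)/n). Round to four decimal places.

p̂ = 394/815 = 0.483436.
SE = √(p₀(1−p₀)/n) = √(0.2499/815) = 0.017511.
z = (0.483436 − 0.51)/0.017511 = -0.026564/0.017511 = -1.5170.
p-value = 2·P(Z > 1.517) ≈ 0.1293, so at α = 0.05 we fail to reject H₀.

z = -1.5170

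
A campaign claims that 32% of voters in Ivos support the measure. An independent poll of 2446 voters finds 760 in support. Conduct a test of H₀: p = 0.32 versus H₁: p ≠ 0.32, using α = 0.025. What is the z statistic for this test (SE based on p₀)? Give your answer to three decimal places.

p̂ = 760/2446 = 0.31071.
Under H₀, SE = √(0.32·0.68/2446) = √(8.89616e-05) = 0.00943.
z = (0.31071 − 0.32)/0.00943 = -0.00929/0.00943 = -0.985.
p-value = 2·P(Z > 0.985) ≈ 0.3247. With α = 0.025, fail to reject H₀.

z = -0.985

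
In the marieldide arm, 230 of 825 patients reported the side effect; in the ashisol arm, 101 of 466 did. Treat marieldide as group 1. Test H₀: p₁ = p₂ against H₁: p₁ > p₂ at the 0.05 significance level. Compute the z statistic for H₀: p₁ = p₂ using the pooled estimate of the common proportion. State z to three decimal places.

z = 2.452

p̂₁ = 230/825 = 0.278788, p̂₂ = 101/466 = 0.216738.
Pooled p̂ = (230+101)/(825+466) = 331/1291 = 0.256390.
SE = √(p̂(1−p̂)(1/n₁+1/n₂)) = √(0.256390·0.743610·0.00335804) = √(0.000640226) = 0.025303.
z = (0.278788 − 0.216738)/0.025303 = 0.062050/0.025303 = 2.452.
p-value = P(Z > 2.452) ≈ 0.0071; since p < α = 0.05, reject H₀.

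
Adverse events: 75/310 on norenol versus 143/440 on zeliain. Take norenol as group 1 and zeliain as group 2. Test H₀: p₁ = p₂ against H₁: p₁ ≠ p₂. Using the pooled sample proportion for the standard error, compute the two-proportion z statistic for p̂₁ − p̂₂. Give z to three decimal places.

z = -2.467

p̂₁ = 75/310 = 0.24194, p̂₂ = 143/440 = 0.32500.
Pooled p̂ = (75+143)/(310+440) = 218/750 = 0.29067.
SE = √(0.20618 × 0.00549853) = 0.03367.
z = (0.24194 − 0.32500)/0.03367 = -0.08306/0.03367 = -2.467.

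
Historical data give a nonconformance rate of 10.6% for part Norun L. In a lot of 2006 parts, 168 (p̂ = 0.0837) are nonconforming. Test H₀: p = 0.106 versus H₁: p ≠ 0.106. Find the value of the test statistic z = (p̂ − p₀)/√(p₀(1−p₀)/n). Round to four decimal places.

p̂ = 168/2006 ≈ 0.0837488.
SE = √(p₀(1−p₀)/n) = √(0.094764/2006) = 0.0068732.
z = (0.0837488 − 0.106)/0.0068732 = -0.0222512/0.0068732 = -3.2374.

z = -3.2374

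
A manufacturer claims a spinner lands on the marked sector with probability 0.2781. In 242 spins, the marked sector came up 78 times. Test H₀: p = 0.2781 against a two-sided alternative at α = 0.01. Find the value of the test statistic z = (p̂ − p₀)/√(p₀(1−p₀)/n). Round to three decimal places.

z = 1.535

p̂ = 78/242 = 0.32231.
Under H₀, SE = √(0.2781·0.7219/242) = √(0.000829588) = 0.02880.
z = (0.32231 − 0.2781)/0.02880 = 0.04421/0.02880 = 1.535.
p-value = 2·P(Z > 1.535) ≈ 0.1248; since p > α = 0.01, fail to reject H₀.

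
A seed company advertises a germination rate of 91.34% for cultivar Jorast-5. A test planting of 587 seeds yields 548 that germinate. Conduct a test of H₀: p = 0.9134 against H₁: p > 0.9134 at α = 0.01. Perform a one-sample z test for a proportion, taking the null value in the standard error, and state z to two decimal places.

p̂ = 548/587 = 0.9336.
Standard error under H₀: √(0.9134×0.0866/587) = 0.0116.
z = (0.9336 − 0.9134)/0.0116 = 0.0202/0.0116 = 1.74.
p-value = P(Z > 1.737) ≈ 0.0412, so at α = 0.01 we fail to reject H₀.

z = 1.74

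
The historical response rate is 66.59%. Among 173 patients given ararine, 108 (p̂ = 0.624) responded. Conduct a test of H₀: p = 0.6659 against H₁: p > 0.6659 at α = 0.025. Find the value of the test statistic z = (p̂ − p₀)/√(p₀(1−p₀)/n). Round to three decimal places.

p̂ = 108/173 = 0.62428.
Under H₀, SE = √(0.6659·0.3341/173) = √(0.001286) = 0.03586.
z = (0.62428 − 0.6659)/0.03586 = -0.04162/0.03586 = -1.161.
p-value = P(Z > -1.161) ≈ 0.8771, so at α = 0.025 we fail to reject H₀.

z = -1.161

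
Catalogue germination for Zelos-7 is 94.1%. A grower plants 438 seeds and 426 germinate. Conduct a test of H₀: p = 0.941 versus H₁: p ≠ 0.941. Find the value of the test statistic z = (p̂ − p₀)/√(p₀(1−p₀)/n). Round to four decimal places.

p̂ = 426/438 = 0.9726027.
SE = √(p₀(1−p₀)/n) = √(0.055519/438) = 0.0112586.
z = (0.9726027 − 0.941)/0.0112586 = 0.0316027/0.0112586 = 2.8070.
Two-sided p-value ≈ 2·Φ(−2.807) = 0.0050.

z = 2.8070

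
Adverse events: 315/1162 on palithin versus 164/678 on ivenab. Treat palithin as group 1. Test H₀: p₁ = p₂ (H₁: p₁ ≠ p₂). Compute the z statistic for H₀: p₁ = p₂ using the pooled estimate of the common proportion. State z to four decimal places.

p̂₁ = 315/1162 ≈ 0.2710843, p̂₂ = 164/678 ≈ 0.2418879.
Pooled p̂ = (315+164)/(1162+678) = 479/1840 = 0.2603261.
SE = √(0.192556 × 0.00233551) = 0.0212065.
z = (0.2710843 − 0.2418879)/0.0212065 = 0.0291964/0.0212065 = 1.3768.

z = 1.3768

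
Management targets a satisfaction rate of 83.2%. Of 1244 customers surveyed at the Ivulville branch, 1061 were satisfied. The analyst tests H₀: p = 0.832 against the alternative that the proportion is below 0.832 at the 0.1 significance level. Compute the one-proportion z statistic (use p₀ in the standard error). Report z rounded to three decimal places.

p̂ = 1061/1244 ≈ 0.85289.
Standard error under H₀: √(0.832×0.168/1244) = 0.01060.
z = (0.85289 − 0.832)/0.01060 = 0.02089/0.01060 = 1.971.
p-value = P(Z < 1.971) ≈ 0.9756, so at α = 0.1 we fail to reject H₀.

z = 1.971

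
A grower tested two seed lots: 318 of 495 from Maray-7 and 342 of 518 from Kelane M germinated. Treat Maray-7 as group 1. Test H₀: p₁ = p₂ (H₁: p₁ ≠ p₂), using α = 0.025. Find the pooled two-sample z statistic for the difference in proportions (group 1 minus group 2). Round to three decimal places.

z = -0.595

p̂₁ = 318/495 ≈ 0.64242, p̂₂ = 342/518 ≈ 0.66023.
Pooled p̂ = (318+342)/(495+518) = 660/1013 = 0.65153.
SE = √(0.227039 × 0.0039507) = 0.02995.
z = (0.64242 − 0.66023)/0.02995 = -0.01781/0.02995 = -0.595.
p-value = 2·P(Z > 0.595) ≈ 0.5521, so at α = 0.025 we fail to reject H₀.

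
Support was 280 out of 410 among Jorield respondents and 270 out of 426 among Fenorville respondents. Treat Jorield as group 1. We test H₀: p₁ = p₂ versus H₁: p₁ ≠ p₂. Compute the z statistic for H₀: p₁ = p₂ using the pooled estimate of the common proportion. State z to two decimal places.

p̂₁ = 280/410 ≈ 0.6829, p̂₂ = 270/426 ≈ 0.6338.
Pooled p̂ = (280+270)/(410+426) = 550/836 = 0.6579.
SE = √(0.225069 × 0.00478644) = 0.0328.
z = (0.6829 − 0.6338)/0.0328 = 0.0491/0.0328 = 1.50.

z = 1.50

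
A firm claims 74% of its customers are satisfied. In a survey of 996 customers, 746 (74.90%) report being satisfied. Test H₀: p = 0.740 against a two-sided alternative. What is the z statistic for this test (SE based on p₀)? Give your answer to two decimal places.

z = 0.65

p̂ = 746/996 = 0.7490.
Standard error under H₀: √(0.74×0.26/996) = 0.0139.
z = (0.7490 − 0.74)/0.0139 = 0.0090/0.0139 = 0.65.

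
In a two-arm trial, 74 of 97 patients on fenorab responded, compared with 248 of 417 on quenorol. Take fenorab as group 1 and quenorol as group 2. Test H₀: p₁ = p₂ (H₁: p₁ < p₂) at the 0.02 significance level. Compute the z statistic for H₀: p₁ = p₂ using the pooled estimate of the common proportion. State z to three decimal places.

z = 3.084

p̂₁ = 74/97 ≈ 0.76289, p̂₂ = 248/417 ≈ 0.59472.
Pooled p̂ = (74+248)/(97+417) = 322/514 = 0.62646.
SE = √(0.234008 × 0.0127074) = 0.05453.
z = (0.76289 − 0.59472)/0.05453 = 0.16817/0.05453 = 3.084.
p-value = P(Z < 3.084) ≈ 0.9990, so at α = 0.02 we fail to reject H₀.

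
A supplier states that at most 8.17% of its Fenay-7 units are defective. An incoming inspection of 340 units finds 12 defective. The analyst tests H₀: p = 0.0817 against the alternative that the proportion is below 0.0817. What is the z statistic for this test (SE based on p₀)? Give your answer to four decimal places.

z = -3.1240

p̂ = 12/340 ≈ 0.0352941.
Under H₀, SE = √(0.0817·0.9183/340) = √(0.000220662) = 0.0148547.
z = (0.0352941 − 0.0817)/0.0148547 = -0.0464059/0.0148547 = -3.1240.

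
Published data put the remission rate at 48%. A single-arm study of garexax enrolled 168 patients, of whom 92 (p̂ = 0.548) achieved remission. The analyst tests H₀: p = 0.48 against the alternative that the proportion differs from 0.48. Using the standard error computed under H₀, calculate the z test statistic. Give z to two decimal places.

z = 1.75

p̂ = 92/168 = 0.54762.
SE = √(p₀(1−p₀)/n) = √(0.2496/168) = 0.03854.
z = (0.54762 − 0.48)/0.03854 = 0.06762/0.03854 = 1.75.
Two-sided p-value ≈ 2·Φ(−1.754) = 0.0794.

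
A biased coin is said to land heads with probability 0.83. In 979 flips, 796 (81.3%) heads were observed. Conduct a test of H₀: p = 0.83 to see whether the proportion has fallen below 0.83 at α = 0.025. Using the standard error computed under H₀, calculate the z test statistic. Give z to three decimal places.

z = -1.410

p̂ = 796/979 = 0.81307.
Under H₀, SE = √(0.83·0.17/979) = √(0.000144127) = 0.01201.
z = (0.81307 − 0.83)/0.01201 = -0.01693/0.01201 = -1.410.
p-value = P(Z < -1.410) ≈ 0.0793, so at α = 0.025 we fail to reject H₀.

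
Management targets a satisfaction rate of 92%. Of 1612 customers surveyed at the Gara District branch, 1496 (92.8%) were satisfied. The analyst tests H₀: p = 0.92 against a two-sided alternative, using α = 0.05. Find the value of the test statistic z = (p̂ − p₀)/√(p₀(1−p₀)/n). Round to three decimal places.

p̂ = 1496/1612 ≈ 0.928040.
SE = √(p₀(1−p₀)/n) = √(0.0736/1612) = 0.006757.
z = (0.928040 − 0.92)/0.006757 = 0.008040/0.006757 = 1.190.
Two-sided p-value ≈ 2·Φ(−1.190) = 0.2341. With α = 0.05, fail to reject H₀.

z = 1.190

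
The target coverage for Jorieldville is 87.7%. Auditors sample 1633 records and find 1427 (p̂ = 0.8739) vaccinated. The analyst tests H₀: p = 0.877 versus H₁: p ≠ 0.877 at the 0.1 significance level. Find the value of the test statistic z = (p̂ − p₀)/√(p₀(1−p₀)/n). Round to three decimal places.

p̂ = 1427/1633 ≈ 0.87385.
Under H₀, SE = √(0.877·0.123/1633) = √(6.6057e-05) = 0.00813.
z = (0.87385 − 0.877)/0.00813 = -0.00315/0.00813 = -0.387.
p-value = 2·P(Z > 0.387) ≈ 0.6985, so at α = 0.1 we fail to reject H₀.

z = -0.387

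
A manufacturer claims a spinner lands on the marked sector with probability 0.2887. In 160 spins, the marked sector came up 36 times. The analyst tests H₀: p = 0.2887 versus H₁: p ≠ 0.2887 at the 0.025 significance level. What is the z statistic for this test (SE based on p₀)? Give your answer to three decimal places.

p̂ = 36/160 ≈ 0.22500.
Under H₀, SE = √(0.2887·0.7113/160) = √(0.00128345) = 0.03583.
z = (0.22500 − 0.2887)/0.03583 = -0.06370/0.03583 = -1.778.
p-value = 2·P(Z > 1.778) ≈ 0.0754; since p > α = 0.025, fail to reject H₀.

z = -1.778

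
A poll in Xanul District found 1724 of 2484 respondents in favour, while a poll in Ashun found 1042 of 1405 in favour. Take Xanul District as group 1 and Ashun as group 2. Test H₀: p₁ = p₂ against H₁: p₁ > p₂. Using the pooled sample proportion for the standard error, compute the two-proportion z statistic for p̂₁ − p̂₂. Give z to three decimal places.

p̂₁ = 1724/2484 ≈ 0.69404, p̂₂ = 1042/1405 ≈ 0.74164.
Pooled p̂ = (1724+1042)/(2484+1405) = 2766/3889 = 0.71124.
SE = √(p̂(1−p̂)(1/n₁+1/n₂)) = √(0.71124·0.28876·0.00111432) = √(0.000228858) = 0.01513.
z = (0.69404 − 0.74164)/0.01513 = -0.04760/0.01513 = -3.146.
p-value = P(Z > -3.146) ≈ 0.9992.

z = -3.146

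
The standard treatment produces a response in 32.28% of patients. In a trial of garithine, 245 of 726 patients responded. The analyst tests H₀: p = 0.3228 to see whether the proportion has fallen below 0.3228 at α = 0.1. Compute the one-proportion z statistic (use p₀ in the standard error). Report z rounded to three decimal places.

p̂ = 245/726 = 0.337466.
Under H₀, SE = √(0.3228·0.6772/726) = √(0.000301102) = 0.017352.
z = (0.337466 − 0.3228)/0.017352 = 0.014666/0.017352 = 0.845.
p-value = P(Z < 0.845) ≈ 0.8010; since p > α = 0.1, fail to reject H₀.

z = 0.845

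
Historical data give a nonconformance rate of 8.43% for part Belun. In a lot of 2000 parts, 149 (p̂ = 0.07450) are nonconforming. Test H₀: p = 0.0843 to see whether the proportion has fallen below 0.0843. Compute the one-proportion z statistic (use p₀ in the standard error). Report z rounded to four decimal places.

z = -1.5774

p̂ = 149/2000 ≈ 0.0745000.
SE = √(p₀(1−p₀)/n) = √(0.077194/2000) = 0.0062126.
z = (0.0745000 − 0.0843)/0.0062126 = -0.0098000/0.0062126 = -1.5774.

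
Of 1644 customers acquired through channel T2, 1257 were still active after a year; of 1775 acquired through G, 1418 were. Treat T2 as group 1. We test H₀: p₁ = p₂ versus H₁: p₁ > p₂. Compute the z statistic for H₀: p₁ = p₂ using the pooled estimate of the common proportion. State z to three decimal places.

z = -2.427

p̂₁ = 1257/1644 = 0.76460, p̂₂ = 1418/1775 = 0.79887.
Pooled p̂ = (1257+1418)/(1644+1775) = 2675/3419 = 0.78239.
SE = √(p̂(1−p̂)(1/n₁+1/n₂)) = √(0.78239·0.21761·0.00117165) = √(0.000199479) = 0.01412.
z = (0.76460 − 0.79887)/0.01412 = -0.03427/0.01412 = -2.427.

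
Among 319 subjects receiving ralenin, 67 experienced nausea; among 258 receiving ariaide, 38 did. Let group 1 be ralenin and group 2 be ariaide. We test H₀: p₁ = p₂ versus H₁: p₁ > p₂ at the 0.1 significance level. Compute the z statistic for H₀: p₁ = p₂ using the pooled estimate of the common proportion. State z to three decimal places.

z = 1.942

p̂₁ = 67/319 = 0.21003, p̂₂ = 38/258 = 0.14729.
Pooled p̂ = (67+38)/(319+258) = 105/577 = 0.18198.
SE = √(p̂(1−p̂)(1/n₁+1/n₂)) = √(0.18198·0.81802·0.00701077) = √(0.00104363) = 0.03231.
z = (0.21003 − 0.14729)/0.03231 = 0.06274/0.03231 = 1.942.
p-value = P(Z > 1.942) ≈ 0.0261. With α = 0.1, reject H₀.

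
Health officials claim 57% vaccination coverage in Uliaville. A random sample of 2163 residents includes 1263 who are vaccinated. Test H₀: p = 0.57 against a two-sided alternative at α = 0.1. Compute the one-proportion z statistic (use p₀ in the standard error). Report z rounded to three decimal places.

p̂ = 1263/2163 = 0.58391.
Under H₀, SE = √(0.57·0.43/2163) = √(0.000113315) = 0.01064.
z = (0.58391 − 0.57)/0.01064 = 0.01391/0.01064 = 1.307.
Two-sided p-value ≈ 2·Φ(−1.307) = 0.1913, so at α = 0.1 we fail to reject H₀.

z = 1.307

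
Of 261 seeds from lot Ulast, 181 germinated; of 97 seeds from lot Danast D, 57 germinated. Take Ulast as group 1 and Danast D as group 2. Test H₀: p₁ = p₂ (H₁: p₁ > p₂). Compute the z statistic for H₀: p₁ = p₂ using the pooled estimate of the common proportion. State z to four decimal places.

p̂₁ = 181/261 = 0.693487, p̂₂ = 57/97 = 0.587629.
Pooled p̂ = (181+57)/(261+97) = 238/358 = 0.664804.
SE = √(p̂(1−p̂)(1/n₁+1/n₂)) = √(0.664804·0.335196·0.0141407) = √(0.00315111) = 0.056135.
z = (0.693487 − 0.587629)/0.056135 = 0.105858/0.056135 = 1.8858.

z = 1.8858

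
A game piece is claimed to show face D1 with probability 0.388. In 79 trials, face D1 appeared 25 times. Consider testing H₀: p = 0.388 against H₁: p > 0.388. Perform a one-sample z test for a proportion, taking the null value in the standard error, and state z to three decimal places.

p̂ = 25/79 ≈ 0.31646.
Under H₀, SE = √(0.388·0.612/79) = √(0.00300577) = 0.05482.
z = (0.31646 − 0.388)/0.05482 = -0.07154/0.05482 = -1.305.

z = -1.305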